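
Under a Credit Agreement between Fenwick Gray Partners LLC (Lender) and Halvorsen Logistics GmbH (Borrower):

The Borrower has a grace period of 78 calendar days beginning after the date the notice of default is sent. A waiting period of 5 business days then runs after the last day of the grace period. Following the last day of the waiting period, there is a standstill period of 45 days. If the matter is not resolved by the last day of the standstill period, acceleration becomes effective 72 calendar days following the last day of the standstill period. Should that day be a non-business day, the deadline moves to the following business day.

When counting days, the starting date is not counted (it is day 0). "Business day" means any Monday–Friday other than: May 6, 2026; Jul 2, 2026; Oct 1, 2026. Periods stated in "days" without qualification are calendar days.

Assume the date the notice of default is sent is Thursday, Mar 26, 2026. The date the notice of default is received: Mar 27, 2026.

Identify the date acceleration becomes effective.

Adding 78 calendar days to Mar 26, 2026 gives Jun 12, 2026, which is the last day of the grace period.
From Friday, Jun 12, 2026, 5 business days (Jun 15, Jun 16, Jun 17, Jun 18, Jun 19, skipping weekends) brings us to Friday, Jun 19, 2026, which is the last day of the waiting period.
Adding 45 calendar days to Jun 19, 2026 gives Aug 3, 2026, which is the last day of the standstill period.
The date acceleration becomes effective: Aug 3, 2026 + 72 days = Oct 14, 2026. Oct 14, 2026 is a Wednesday and is not a listed holiday, so no roll-forward applies.

Oct 14, 2026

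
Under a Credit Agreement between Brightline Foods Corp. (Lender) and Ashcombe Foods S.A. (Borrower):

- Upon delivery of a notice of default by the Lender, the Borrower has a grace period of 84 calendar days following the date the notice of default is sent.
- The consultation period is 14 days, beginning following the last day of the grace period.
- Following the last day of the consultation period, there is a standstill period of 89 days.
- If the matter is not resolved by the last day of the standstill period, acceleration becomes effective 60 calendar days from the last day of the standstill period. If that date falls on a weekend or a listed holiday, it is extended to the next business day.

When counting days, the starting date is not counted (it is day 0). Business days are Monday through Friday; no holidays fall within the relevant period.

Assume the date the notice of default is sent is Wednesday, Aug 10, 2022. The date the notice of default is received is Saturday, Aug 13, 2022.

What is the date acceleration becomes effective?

Apr 14, 2023

Adding 84 calendar days to Aug 10, 2022 gives Nov 2, 2022, which is the last day of the grace period.
Adding 14 calendar days to Nov 2, 2022 gives Nov 16, 2022, which is the last day of the consultation period.
Adding 89 calendar days to Nov 16, 2022 gives Feb 13, 2023, which is the last day of the standstill period.
The date acceleration becomes effective: Feb 13, 2023 + 60 days = Apr 14, 2023. Apr 14, 2023 is a Friday, so no roll-forward applies.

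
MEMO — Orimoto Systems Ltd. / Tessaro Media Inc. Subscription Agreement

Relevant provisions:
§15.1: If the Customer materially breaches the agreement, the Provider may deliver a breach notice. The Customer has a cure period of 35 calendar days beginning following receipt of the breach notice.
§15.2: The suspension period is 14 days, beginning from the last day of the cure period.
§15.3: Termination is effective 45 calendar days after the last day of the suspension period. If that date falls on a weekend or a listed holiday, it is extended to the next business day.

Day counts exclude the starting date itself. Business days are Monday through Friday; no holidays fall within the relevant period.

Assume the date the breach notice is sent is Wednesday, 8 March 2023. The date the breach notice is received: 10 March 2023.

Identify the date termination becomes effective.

12 June 2023

Adding 35 calendar days to 10 March 2023 gives 14 April 2023, which is the last day of the cure period.
Adding 14 calendar days to 14 April 2023 gives 28 April 2023, which is the last day of the suspension period.
The date termination becomes effective: 28 April 2023 + 45 days = 12 June 2023. 12 June 2023 is a Monday, so no roll-forward applies.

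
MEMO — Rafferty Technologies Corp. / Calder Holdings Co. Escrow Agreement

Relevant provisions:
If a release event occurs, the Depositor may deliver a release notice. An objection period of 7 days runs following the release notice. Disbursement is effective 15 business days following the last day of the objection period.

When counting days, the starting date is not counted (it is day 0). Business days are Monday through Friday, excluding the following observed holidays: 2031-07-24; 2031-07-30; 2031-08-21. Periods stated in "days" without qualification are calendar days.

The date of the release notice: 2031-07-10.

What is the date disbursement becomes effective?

2031-08-11

The last day of the objection period: 2031-07-10 + 7 days = 2031-07-17.
The date disbursement becomes effective: 15 business days after Thursday, 2031-07-17, skipping weekends and the listed holidays on Jul 24, Jul 30 — Jul 18, Jul 21, Jul 22, Jul 23, …, Aug 7, Aug 8, Aug 11 — lands on Monday, 2031-08-11.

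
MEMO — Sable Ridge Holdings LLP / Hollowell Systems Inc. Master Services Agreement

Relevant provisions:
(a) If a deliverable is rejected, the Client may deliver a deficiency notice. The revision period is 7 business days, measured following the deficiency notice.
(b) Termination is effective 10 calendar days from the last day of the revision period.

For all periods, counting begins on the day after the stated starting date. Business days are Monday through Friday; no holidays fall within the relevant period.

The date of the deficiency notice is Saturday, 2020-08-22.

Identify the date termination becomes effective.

The last day of the revision period: counting 7 business days from Saturday, 2020-08-22 (Aug 24, Aug 25, Aug 26, Aug 27, Aug 28, Aug 31, Sep 1, skipping weekends) reaches Tuesday, 2020-09-01.
The date termination becomes effective: 10 calendar days after 2020-09-01 is 2020-09-11.

2020-09-11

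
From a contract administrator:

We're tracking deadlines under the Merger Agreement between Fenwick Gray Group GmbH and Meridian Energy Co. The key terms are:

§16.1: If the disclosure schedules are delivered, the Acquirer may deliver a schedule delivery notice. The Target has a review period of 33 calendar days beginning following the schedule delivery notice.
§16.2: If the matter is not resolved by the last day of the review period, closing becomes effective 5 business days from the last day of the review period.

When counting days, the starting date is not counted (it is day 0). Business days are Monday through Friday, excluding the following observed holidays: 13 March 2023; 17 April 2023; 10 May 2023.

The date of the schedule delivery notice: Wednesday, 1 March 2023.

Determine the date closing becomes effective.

10 April 2023

The last day of the review period: 33 calendar days after 1 March 2023 is 3 April 2023.
The date closing becomes effective: 5 business days after Monday, 3 April 2023, skipping weekends — Apr 4, Apr 5, Apr 6, Apr 7, Apr 10 — lands on Monday, 10 April 2023.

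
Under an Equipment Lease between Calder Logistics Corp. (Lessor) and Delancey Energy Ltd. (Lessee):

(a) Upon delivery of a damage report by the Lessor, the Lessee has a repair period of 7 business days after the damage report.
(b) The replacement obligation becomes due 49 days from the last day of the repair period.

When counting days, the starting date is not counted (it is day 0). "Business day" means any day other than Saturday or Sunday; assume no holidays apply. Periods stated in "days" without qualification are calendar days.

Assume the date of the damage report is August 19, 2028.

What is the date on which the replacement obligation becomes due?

October 17, 2028

From Saturday, August 19, 2028, 7 business days (Aug 21, Aug 22, Aug 23, Aug 24, Aug 25, Aug 28, Aug 29, skipping weekends) brings us to Tuesday, August 29, 2028, which is the last day of the repair period.
The date on which the replacement obligation becomes due: August 29, 2028 + 49 days = October 17, 2028.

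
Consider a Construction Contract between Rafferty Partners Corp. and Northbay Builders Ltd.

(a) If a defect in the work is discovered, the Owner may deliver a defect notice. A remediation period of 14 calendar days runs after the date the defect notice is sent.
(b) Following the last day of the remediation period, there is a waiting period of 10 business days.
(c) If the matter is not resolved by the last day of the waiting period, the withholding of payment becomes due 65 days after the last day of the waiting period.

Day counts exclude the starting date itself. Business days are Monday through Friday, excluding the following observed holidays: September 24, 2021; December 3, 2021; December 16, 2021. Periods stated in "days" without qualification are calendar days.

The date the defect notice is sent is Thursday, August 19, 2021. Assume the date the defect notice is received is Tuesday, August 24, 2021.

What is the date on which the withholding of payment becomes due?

November 20, 2021

Adding 14 calendar days to August 19, 2021 gives September 2, 2021, which is the last day of the remediation period.
From Thursday, September 2, 2021, 10 business days (Sep 3, Sep 6, Sep 7, Sep 8, Sep 9, Sep 10, Sep 13, Sep 14, Sep 15, Sep 16, skipping weekends) brings us to Thursday, September 16, 2021, which is the last day of the waiting period.
The date on which the withholding of payment becomes due: 65 calendar days after September 16, 2021 is November 20, 2021.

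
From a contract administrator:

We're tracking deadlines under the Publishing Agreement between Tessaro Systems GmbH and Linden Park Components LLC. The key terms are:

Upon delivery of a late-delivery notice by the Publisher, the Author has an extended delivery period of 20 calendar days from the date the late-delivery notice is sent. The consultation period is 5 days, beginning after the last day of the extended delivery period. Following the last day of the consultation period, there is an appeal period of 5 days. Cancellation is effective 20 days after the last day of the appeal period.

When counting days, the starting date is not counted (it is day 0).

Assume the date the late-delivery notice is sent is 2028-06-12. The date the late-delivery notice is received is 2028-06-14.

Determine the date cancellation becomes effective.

The last day of the extended delivery period: 20 calendar days after 2028-06-12 is 2028-07-02.
The last day of the consultation period: 2028-07-02 + 5 days = 2028-07-07.
The last day of the appeal period: 5 calendar days after 2028-07-07 is 2028-07-12.
The date cancellation becomes effective: 20 calendar days after 2028-07-12 is 2028-08-01.

2028-08-01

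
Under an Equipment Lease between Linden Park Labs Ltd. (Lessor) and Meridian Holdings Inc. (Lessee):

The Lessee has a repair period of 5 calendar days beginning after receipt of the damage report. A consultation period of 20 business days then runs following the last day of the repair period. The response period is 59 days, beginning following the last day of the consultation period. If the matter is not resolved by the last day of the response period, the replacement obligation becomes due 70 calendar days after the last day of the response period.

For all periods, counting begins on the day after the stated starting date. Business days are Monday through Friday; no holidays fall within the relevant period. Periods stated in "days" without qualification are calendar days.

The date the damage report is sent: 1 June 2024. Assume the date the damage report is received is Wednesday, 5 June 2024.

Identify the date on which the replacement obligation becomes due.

Adding 5 calendar days to 5 June 2024 gives 10 June 2024, which is the last day of the repair period.
The last day of the consultation period: counting 20 business days from Monday, 10 June 2024 (Jun 11, Jun 12, Jun 13, Jun 14, …, Jul 4, Jul 5, Jul 8, skipping weekends) reaches Monday, 8 July 2024.
The last day of the response period: 59 calendar days after 8 July 2024 is 5 September 2024.
The date on which the replacement obligation becomes due: 5 September 2024 + 70 days = 14 November 2024.

14 November 2024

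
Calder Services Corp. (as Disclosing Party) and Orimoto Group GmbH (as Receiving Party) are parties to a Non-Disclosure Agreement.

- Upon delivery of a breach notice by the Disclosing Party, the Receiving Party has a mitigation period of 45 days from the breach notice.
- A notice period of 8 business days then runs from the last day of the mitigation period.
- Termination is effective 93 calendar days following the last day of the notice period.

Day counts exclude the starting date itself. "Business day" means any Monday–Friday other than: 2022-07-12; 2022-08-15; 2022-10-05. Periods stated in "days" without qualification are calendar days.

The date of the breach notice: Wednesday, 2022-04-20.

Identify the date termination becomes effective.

The last day of the mitigation period: 2022-04-20 + 45 days = 2022-06-04.
From Saturday, 2022-06-04, 8 business days (Jun 6, Jun 7, Jun 8, Jun 9, Jun 10, Jun 13, Jun 14, Jun 15, skipping weekends) brings us to Wednesday, 2022-06-15, which is the last day of the notice period.
Adding 93 calendar days to 2022-06-15 gives 2022-09-16, which is the date termination becomes effective.

2022-09-16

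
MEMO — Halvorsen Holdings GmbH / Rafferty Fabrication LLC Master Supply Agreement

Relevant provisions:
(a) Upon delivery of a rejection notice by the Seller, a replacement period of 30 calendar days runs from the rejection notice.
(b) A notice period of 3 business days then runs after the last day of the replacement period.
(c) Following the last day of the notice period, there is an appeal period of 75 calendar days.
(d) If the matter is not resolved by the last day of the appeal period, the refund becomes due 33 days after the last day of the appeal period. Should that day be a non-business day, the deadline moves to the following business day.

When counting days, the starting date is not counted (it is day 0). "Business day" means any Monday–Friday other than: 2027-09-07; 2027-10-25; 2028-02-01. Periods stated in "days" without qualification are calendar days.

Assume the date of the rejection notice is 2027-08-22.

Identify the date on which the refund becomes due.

2028-01-10

The last day of the replacement period: 30 calendar days after 2027-08-22 is 2027-09-21.
From Tuesday, 2027-09-21, 3 business days (Sep 22, Sep 23, Sep 24, skipping weekends) brings us to Friday, 2027-09-24, which is the last day of the notice period.
The last day of the appeal period: 2027-09-24 + 75 days = 2027-12-08.
The date on which the refund becomes due: 2027-12-08 + 33 days = 2028-01-10. 2028-01-10 is a Monday and is not a listed holiday, so no roll-forward applies.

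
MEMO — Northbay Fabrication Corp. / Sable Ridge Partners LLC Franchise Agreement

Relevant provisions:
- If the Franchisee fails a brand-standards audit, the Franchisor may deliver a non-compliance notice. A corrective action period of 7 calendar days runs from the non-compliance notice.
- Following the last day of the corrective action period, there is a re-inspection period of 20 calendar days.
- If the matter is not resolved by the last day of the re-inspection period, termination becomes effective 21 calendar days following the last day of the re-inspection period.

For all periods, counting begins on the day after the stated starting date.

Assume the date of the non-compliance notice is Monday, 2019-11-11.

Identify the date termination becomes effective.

2019-12-29

Adding 7 calendar days to 2019-11-11 gives 2019-11-18, which is the last day of the corrective action period.
The last day of the re-inspection period: 20 calendar days after 2019-11-18 is 2019-12-08.
Adding 21 calendar days to 2019-12-08 gives 2019-12-29, which is the date termination becomes effective.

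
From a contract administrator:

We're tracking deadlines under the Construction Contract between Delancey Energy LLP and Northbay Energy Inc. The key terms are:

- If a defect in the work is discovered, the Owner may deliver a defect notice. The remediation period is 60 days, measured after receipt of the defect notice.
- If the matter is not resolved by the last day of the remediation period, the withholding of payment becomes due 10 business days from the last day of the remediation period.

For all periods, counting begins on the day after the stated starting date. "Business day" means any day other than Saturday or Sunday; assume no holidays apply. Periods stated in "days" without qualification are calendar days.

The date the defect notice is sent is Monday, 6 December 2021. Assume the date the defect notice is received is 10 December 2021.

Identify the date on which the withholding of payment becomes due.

22 February 2022

The last day of the remediation period: 60 calendar days after 10 December 2021 is 8 February 2022.
From Tuesday, 8 February 2022, 10 business days (Feb 9, Feb 10, Feb 11, Feb 14, Feb 15, Feb 16, Feb 17, Feb 18, Feb 21, Feb 22, skipping weekends) brings us to Tuesday, 22 February 2022, which is the date on which the withholding of payment becomes due.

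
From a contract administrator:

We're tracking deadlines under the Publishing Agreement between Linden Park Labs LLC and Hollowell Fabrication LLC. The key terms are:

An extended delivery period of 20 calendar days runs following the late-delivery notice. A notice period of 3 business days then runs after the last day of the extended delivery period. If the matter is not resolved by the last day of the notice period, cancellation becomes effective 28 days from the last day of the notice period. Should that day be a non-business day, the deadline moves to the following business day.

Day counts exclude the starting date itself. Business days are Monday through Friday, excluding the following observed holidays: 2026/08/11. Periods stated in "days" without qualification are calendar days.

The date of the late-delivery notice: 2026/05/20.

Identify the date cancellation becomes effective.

2026/07/10

The last day of the extended delivery period: 20 calendar days after 2026/05/20 is 2026/06/09.
The last day of the notice period: 3 business days after Tuesday, 2026/06/09, skipping weekends — Jun 10, Jun 11, Jun 12 — lands on Friday, 2026/06/12.
The date cancellation becomes effective: 28 calendar days after 2026/06/12 is 2026/07/10. 2026/07/10 is a Friday and is not a listed holiday, so no roll-forward applies.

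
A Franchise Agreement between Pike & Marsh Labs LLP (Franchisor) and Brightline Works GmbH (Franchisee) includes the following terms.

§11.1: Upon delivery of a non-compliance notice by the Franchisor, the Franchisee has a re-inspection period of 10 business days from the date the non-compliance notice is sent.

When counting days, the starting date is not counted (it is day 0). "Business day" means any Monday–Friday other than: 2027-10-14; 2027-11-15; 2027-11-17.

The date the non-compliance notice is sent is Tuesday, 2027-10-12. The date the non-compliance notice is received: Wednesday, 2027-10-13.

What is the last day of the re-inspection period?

From Tuesday, 2027-10-12, 10 business days (Oct 13, Oct 15, Oct 18, Oct 19, Oct 20, Oct 21, Oct 22, Oct 25, Oct 26, Oct 27, skipping weekends and the listed holiday on Oct 14) brings us to Wednesday, 2027-10-27, which is the last day of the re-inspection period.

2027-10-27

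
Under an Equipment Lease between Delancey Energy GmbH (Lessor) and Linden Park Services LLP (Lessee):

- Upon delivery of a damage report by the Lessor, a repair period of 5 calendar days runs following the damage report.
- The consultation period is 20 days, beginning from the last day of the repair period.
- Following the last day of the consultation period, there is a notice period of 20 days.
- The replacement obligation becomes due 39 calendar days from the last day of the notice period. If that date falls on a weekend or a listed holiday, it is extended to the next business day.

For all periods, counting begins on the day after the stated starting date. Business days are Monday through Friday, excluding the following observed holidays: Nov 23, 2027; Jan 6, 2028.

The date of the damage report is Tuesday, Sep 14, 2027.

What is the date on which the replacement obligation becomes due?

Dec 7, 2027

The last day of the repair period: 5 calendar days after Sep 14, 2027 is Sep 19, 2027.
Adding 20 calendar days to Sep 19, 2027 gives Oct 9, 2027, which is the last day of the consultation period.
The last day of the notice period: 20 calendar days after Oct 9, 2027 is Oct 29, 2027.
The date on which the replacement obligation becomes due: Oct 29, 2027 + 39 days = Dec 7, 2027. Dec 7, 2027 is a Tuesday and is not a listed holiday, so no roll-forward applies.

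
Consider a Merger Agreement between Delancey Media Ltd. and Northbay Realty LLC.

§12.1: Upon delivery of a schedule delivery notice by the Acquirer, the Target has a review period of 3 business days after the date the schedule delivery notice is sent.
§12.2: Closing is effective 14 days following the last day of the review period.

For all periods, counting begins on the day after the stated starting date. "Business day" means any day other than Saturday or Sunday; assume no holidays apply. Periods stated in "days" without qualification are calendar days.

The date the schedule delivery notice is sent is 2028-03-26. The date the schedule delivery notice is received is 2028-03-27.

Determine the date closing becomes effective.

The last day of the review period: 3 business days after Sunday, 2028-03-26, skipping weekends — Mar 27, Mar 28, Mar 29 — lands on Wednesday, 2028-03-29.
Adding 14 calendar days to 2028-03-29 gives 2028-04-12, which is the date closing becomes effective.

2028-04-12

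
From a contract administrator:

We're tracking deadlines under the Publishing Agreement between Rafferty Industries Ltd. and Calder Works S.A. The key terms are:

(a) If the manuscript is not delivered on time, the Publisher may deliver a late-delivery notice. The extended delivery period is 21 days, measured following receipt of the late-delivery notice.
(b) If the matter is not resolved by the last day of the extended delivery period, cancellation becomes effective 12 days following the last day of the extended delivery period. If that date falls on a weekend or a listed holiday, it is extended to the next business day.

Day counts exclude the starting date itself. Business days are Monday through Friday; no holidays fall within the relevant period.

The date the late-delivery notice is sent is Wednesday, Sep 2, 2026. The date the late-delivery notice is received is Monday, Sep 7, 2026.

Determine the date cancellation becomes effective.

Adding 21 calendar days to Sep 7, 2026 gives Sep 28, 2026, which is the last day of the extended delivery period.
The date cancellation becomes effective: Sep 28, 2026 + 12 days = Oct 10, 2026. That falls on a Saturday, so it rolls to the next business day, Monday, Oct 12, 2026.

Oct 12, 2026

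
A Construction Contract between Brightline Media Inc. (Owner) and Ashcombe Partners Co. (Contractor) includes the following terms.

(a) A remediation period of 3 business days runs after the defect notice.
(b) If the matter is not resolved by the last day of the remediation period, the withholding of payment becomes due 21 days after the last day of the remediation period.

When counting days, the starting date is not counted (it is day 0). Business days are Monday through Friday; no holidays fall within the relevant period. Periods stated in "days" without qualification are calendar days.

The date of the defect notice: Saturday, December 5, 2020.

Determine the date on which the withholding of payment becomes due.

December 30, 2020

The last day of the remediation period: counting 3 business days from Saturday, December 5, 2020 (Dec 7, Dec 8, Dec 9, skipping weekends) reaches Wednesday, December 9, 2020.
The date on which the withholding of payment becomes due: 21 calendar days after December 9, 2020 is December 30, 2020.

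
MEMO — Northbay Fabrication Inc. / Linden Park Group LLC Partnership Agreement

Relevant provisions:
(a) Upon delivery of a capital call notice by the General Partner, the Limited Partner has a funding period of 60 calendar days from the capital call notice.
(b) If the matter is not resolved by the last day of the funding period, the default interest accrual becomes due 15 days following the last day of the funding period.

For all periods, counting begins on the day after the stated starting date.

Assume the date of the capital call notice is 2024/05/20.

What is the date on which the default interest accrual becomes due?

Adding 60 calendar days to 2024/05/20 gives 2024/07/19, which is the last day of the funding period.
The date on which the default interest accrual becomes due: 15 calendar days after 2024/07/19 is 2024/08/03.

2024/08/03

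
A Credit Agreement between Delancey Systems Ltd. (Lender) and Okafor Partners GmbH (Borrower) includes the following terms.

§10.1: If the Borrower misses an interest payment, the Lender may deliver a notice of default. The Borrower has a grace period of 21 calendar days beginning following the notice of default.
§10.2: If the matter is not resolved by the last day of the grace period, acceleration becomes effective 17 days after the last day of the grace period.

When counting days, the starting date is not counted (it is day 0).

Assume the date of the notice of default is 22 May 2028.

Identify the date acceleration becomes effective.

The last day of the grace period: 22 May 2028 + 21 days = 12 June 2028.
The date acceleration becomes effective: 12 June 2028 + 17 days = 29 June 2028.

29 June 2028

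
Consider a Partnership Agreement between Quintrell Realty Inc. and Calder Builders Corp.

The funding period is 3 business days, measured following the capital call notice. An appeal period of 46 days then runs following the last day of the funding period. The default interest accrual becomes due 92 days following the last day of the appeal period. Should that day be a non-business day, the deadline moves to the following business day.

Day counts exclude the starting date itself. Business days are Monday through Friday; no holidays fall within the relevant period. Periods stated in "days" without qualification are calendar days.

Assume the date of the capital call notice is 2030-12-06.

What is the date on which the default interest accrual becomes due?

2031-04-28

The last day of the funding period: 3 business days after Friday, 2030-12-06, skipping weekends — Dec 9, Dec 10, Dec 11 — lands on Wednesday, 2030-12-11.
The last day of the appeal period: 46 calendar days after 2030-12-11 is 2031-01-26.
Adding 92 calendar days to 2031-01-26 gives 2031-04-28, which is the date on which the default interest accrual becomes due. 2031-04-28 is a Monday, so no roll-forward applies.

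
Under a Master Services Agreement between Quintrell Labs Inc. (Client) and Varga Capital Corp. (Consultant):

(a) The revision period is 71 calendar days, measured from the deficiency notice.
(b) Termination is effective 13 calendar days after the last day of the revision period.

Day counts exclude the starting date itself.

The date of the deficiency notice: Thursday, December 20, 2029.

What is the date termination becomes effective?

March 14, 2030

Adding 71 calendar days to December 20, 2029 gives March 1, 2030, which is the last day of the revision period.
Adding 13 calendar days to March 1, 2030 gives March 14, 2030, which is the date termination becomes effective.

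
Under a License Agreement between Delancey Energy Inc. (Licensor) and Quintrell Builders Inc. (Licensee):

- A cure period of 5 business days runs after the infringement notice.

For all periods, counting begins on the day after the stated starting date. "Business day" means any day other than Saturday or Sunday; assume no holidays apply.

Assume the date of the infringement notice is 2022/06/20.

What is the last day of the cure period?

2022/06/27

The last day of the cure period: counting 5 business days from Monday, 2022/06/20 (Jun 21, Jun 22, Jun 23, Jun 24, Jun 27, skipping weekends) reaches Monday, 2022/06/27.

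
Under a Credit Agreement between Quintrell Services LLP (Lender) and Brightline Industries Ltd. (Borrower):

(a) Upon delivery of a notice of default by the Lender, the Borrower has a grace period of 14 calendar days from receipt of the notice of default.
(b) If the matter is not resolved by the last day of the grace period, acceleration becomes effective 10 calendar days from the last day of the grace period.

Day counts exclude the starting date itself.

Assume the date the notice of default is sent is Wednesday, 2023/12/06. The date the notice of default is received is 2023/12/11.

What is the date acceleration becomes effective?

Adding 14 calendar days to 2023/12/11 gives 2023/12/25, which is the last day of the grace period.
The date acceleration becomes effective: 10 calendar days after 2023/12/25 is 2024/01/04.

2024/01/04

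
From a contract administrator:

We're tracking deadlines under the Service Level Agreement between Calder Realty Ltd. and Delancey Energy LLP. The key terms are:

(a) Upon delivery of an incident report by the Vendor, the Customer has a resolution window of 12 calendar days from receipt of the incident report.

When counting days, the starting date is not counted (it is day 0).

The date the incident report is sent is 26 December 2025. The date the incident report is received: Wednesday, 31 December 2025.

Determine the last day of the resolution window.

The last day of the resolution window: 12 calendar days after 31 December 2025 is 12 January 2026.

12 January 2026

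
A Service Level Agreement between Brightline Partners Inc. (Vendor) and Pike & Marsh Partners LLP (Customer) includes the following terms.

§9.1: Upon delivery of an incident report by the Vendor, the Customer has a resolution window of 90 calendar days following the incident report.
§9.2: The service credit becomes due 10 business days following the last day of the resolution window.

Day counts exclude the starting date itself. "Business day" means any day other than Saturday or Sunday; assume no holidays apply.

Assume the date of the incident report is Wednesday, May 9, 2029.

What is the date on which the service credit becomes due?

Adding 90 calendar days to May 9, 2029 gives August 7, 2029, which is the last day of the resolution window.
From Tuesday, August 7, 2029, 10 business days (Aug 8, Aug 9, Aug 10, Aug 13, Aug 14, Aug 15, Aug 16, Aug 17, Aug 20, Aug 21, skipping weekends) brings us to Tuesday, August 21, 2029, which is the date on which the service credit becomes due.

August 21, 2029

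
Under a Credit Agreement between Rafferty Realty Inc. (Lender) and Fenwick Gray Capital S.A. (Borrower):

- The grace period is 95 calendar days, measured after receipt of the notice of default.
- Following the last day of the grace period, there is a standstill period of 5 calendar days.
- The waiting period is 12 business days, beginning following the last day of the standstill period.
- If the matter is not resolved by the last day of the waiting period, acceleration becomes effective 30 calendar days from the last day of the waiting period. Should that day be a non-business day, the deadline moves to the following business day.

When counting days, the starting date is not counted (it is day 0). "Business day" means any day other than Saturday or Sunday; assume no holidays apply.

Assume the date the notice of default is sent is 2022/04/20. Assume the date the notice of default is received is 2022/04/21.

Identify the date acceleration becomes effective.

The last day of the grace period: 95 calendar days after 2022/04/21 is 2022/07/25.
The last day of the standstill period: 2022/07/25 + 5 days = 2022/07/30.
From Saturday, 2022/07/30, 12 business days (Aug 1, Aug 2, Aug 3, Aug 4, …, Aug 12, Aug 15, Aug 16, skipping weekends) brings us to Tuesday, 2022/08/16, which is the last day of the waiting period.
The date acceleration becomes effective: 2022/08/16 + 30 days = 2022/09/15. 2022/09/15 is a Thursday, so no roll-forward applies.

2022/09/15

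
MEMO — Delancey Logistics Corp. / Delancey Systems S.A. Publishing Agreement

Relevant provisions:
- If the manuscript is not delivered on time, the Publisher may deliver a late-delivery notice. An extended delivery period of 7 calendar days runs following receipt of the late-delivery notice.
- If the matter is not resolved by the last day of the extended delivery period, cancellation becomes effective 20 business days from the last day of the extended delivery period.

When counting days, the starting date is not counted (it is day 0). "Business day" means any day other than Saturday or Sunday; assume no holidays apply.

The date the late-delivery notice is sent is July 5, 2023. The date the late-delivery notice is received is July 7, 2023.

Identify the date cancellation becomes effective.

August 11, 2023

The last day of the extended delivery period: 7 calendar days after July 7, 2023 is July 14, 2023.
The date cancellation becomes effective: counting 20 business days from Friday, July 14, 2023 (Jul 17, Jul 18, Jul 19, Jul 20, …, Aug 9, Aug 10, Aug 11, skipping weekends) reaches Friday, August 11, 2023.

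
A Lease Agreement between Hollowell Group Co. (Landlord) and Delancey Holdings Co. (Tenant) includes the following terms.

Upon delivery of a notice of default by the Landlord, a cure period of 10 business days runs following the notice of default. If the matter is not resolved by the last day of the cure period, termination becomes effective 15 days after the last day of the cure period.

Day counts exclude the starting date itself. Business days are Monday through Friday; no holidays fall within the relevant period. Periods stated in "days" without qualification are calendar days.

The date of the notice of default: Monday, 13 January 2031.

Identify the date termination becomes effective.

The last day of the cure period: counting 10 business days from Monday, 13 January 2031 (Jan 14, Jan 15, Jan 16, Jan 17, Jan 20, Jan 21, Jan 22, Jan 23, Jan 24, Jan 27, skipping weekends) reaches Monday, 27 January 2031.
The date termination becomes effective: 15 calendar days after 27 January 2031 is 11 February 2031.

11 February 2031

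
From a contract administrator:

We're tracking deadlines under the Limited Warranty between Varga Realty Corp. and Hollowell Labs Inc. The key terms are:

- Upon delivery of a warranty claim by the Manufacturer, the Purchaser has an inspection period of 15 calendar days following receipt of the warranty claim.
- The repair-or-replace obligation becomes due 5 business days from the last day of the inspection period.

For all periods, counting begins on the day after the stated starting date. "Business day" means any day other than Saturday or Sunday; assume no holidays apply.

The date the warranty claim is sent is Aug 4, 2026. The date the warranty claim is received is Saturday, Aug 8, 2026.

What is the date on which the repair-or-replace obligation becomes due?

The last day of the inspection period: Aug 8, 2026 + 15 days = Aug 23, 2026.
The date on which the repair-or-replace obligation becomes due: 5 business days after Sunday, Aug 23, 2026, skipping weekends — Aug 24, Aug 25, Aug 26, Aug 27, Aug 28 — lands on Friday, Aug 28, 2026.

Aug 28, 2026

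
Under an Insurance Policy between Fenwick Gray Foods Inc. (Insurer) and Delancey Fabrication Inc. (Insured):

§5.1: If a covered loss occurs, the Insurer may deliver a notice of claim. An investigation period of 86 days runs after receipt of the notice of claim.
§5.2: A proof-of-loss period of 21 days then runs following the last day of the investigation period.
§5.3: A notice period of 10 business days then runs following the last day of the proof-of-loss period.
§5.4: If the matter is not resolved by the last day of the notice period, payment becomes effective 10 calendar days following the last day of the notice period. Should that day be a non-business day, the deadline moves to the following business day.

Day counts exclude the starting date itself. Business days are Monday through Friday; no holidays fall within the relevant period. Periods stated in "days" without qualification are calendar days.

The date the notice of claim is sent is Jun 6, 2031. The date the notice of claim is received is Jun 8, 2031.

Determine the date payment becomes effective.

The last day of the investigation period: 86 calendar days after Jun 8, 2031 is Sep 2, 2031.
Adding 21 calendar days to Sep 2, 2031 gives Sep 23, 2031, which is the last day of the proof-of-loss period.
The last day of the notice period: counting 10 business days from Tuesday, Sep 23, 2031 (Sep 24, Sep 25, Sep 26, Sep 29, Sep 30, Oct 1, Oct 2, Oct 3, Oct 6, Oct 7, skipping weekends) reaches Tuesday, Oct 7, 2031.
The date payment becomes effective: Oct 7, 2031 + 10 days = Oct 17, 2031. Oct 17, 2031 is a Friday, so no roll-forward applies.

Oct 17, 2031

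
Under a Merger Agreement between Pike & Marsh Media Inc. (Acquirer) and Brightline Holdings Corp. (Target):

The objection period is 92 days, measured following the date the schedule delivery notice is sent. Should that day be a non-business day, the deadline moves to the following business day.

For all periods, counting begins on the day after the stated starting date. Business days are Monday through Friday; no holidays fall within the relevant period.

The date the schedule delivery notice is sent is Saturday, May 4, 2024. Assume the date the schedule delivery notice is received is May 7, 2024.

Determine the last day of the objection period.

August 5, 2024

The last day of the objection period: 92 calendar days after May 4, 2024 is August 4, 2024. That falls on a Sunday, so it rolls to the next business day, Monday, August 5, 2024.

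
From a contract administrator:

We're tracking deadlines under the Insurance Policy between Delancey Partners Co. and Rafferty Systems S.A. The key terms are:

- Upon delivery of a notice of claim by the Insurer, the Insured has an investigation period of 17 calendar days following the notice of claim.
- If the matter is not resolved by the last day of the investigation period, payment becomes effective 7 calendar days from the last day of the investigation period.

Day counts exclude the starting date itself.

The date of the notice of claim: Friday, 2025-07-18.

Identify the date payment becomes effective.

2025-08-11

The last day of the investigation period: 17 calendar days after 2025-07-18 is 2025-08-04.
The date payment becomes effective: 7 calendar days after 2025-08-04 is 2025-08-11.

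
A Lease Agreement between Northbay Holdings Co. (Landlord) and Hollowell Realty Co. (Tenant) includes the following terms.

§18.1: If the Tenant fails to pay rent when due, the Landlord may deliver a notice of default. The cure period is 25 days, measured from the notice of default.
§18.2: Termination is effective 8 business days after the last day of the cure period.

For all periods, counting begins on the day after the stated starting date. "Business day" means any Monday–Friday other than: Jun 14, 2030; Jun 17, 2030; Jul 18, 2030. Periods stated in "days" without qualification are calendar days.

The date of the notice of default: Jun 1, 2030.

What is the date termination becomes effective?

The last day of the cure period: 25 calendar days after Jun 1, 2030 is Jun 26, 2030.
From Wednesday, Jun 26, 2030, 8 business days (Jun 27, Jun 28, Jul 1, Jul 2, Jul 3, Jul 4, Jul 5, Jul 8, skipping weekends) brings us to Monday, Jul 8, 2030, which is the date termination becomes effective.

Jul 8, 2030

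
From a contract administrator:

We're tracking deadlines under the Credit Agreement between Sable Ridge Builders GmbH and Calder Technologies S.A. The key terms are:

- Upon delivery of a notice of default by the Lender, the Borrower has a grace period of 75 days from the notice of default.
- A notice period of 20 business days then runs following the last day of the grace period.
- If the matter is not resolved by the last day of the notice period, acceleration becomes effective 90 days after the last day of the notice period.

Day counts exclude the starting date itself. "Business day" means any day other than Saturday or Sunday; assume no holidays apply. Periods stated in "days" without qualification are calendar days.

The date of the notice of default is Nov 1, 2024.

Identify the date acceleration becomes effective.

The last day of the grace period: Nov 1, 2024 + 75 days = Jan 15, 2025.
The last day of the notice period: 20 business days after Wednesday, Jan 15, 2025, skipping weekends — Jan 16, Jan 17, Jan 20, Jan 21, …, Feb 10, Feb 11, Feb 12 — lands on Wednesday, Feb 12, 2025.
Adding 90 calendar days to Feb 12, 2025 gives May 13, 2025, which is the date acceleration becomes effective.

May 13, 2025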